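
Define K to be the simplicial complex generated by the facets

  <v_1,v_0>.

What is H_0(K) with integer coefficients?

Fix the vertex order v_0 < v_1 and write every simplex with vertices in increasing order. Then dim K = 1 and the simplices of K are:

  0-simplices (2): [v_0], [v_1]
  1-simplices (1): [v_0,v_1]

Hence C_0 ≅ Z^2, C_1 ≅ Z^1.

The boundary map ∂_1: C_1 → C_0 maps an edge to its endpoints' difference, ∂[p,q] = q − p. For instance
  ∂[v_0,v_1] = [v_1] − [v_0].
The 2×1 boundary matrix has rank 1 and Smith normal form diag(1).

Now H_k = ker ∂_k / im ∂_{k+1}, so:

  H_0: rank C_0 − rank ∂_1 = 2 − 1 = 1, and the invariant factors of ∂_1 are all 1, so H_0 ≅ Z.

H_0 ≅ Z.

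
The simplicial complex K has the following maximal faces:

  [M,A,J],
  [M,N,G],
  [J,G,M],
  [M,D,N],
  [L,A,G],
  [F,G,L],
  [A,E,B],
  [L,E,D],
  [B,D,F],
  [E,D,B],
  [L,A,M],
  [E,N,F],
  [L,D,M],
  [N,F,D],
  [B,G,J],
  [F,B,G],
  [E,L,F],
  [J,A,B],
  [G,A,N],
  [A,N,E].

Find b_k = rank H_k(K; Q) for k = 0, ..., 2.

We work with the vertex ordering A < B < D < E < F < G < J < L < M < N. The simplices of K, each written with vertices in increasing order, are:

  0-simplices (10): A, B, D, E, F, G, J, L, M, N
  1-simplices (30): AB, AE, AG, AJ, AL, AM, AN, BD, BE, BF, BG, BJ, DE, DF, DL, DM, DN, EF, EL, EN, FG, FL, FN, GJ, GL, GM, GN, JM, LM, MN
  2-simplices (20): ABE, ABJ, AEN, AGL, AGN, AJM, ALM, BDE, BDF, BFG, BGJ, DEL, DFN, DLM, DMN, EFL, EFN, FGL, GJM, GMN

giving chain groups C_0 ≅ Z^10, C_1 ≅ Z^30, C_2 ≅ Z^20.

∂_1: C_1 → C_0 maps an edge to its endpoints' difference, ∂[p,q] = q − p.
This gives a 10×30 integer matrix of rank 9; reducing to Smith normal form yields diagonal entries (1,1,1,1,1,1,1,1,1).

The boundary map ∂_2: C_2 → C_1 maps a triangle to the signed sum of its edges. For instance
  ∂AJM = JM − AM + AJ,
  ∂GJM = JM − GM + GJ.
As a 30×20 matrix over Z this has rank 20, with invariant factors (1,1,1,1,1,1,1,1,1,1,1,1,1,1,1,1,1,1,1,2).

Reading off H_k = ker ∂_k / im ∂_{k+1}:

  H_0: rank C_0 − rank ∂_1 = 10 − 9 = 1, and the invariant factors of ∂_1 are all 1, so H_0 ≅ Z.
  H_1: rank ker ∂_1 − rank ∂_2 = (30 − 9) − 20 = 1, and ∂_2 has invariant factor 2 > 1, so H_1 ≅ Z ⊕ Z/2.
  H_2: rank ker ∂_2 − rank ∂_3 = (20 − 20) − 0 = 0, and there is no ∂_3, so H_2 ≅ 0.

As a check, the Euler characteristic is 10 − 30 + 20 = 0, which agrees with 1 − 1 + 0 = 0.
(K is a triangulation of the Klein bottle.)

Hence the Betti numbers are b_0 = 1, b_1 = 1, b_2 = 0.

b_0 = 1, b_1 = 1, b_2 = 0.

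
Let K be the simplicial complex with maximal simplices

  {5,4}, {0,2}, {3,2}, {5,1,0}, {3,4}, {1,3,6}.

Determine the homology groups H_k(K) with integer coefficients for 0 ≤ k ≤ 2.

Take the total order 0 < 1 < 2 < 3 < 4 < 5 < 6 on the vertex set. Then K (dimension 2) consists of the simplices:

  0-simplices (7): [0], [1], [2], [3], [4], [5], [6]
  1-simplices (10): [0,1], [0,2], [0,5], [1,3], [1,5], [1,6], [2,3], [3,4], [3,6], [4,5]
  2-simplices (2): [0,1,5], [1,3,6]

Hence C_0 ≅ Z^7, C_1 ≅ Z^10, C_2 ≅ Z^2.

∂_1: C_1 → C_0 is given by ∂[p,q] = [q] − [p]. For instance
  ∂[1,3] = [3] − [1].
The 7×10 boundary matrix has rank 6 and Smith normal form diag(1,1,1,1,1,1).

The boundary map ∂_2: C_2 → C_1 maps a triangle to the signed sum of its edges. For instance
  ∂[0,1,5] = [1,5] − [0,5] + [0,1],
  ∂[1,3,6] = [3,6] − [1,6] + [1,3].
The resulting 10×2 matrix has rank 2, and its Smith normal form has invariant factors (1,1).

Reading off H_k = ker ∂_k / im ∂_{k+1}:

  H_0: rank C_0 − rank ∂_1 = 7 − 6 = 1, and the invariant factors of ∂_1 are all 1, so H_0 ≅ Z.
  H_1: rank ker ∂_1 − rank ∂_2 = (10 − 6) − 2 = 2, and the invariant factors of ∂_2 are all 1, so H_1 ≅ Z^2.
  H_2: rank ker ∂_2 − rank ∂_3 = (2 − 2) − 0 = 0, and there is no ∂_3, so H_2 ≅ 0.

H_0 = Z,  H_1 = Z^2,  H_2 = 0.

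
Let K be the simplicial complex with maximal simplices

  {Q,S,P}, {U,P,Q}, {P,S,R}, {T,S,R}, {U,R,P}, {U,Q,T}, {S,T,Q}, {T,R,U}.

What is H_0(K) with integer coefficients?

H_0 = Z.

Order the vertices as P < Q < R < S < T < U. Listing each simplex with vertices in this order, K has dimension 2 with simplices:

  0-simplices (6): P, Q, R, S, T, U
  1-simplices (12): PQ, PR, PS, PU, QS, QT, QU, RS, RT, RU, ST, TU
  2-simplices (8): PQS, PQU, PRS, PRU, QST, QTU, RST, RTU

Hence C_0 ≅ Z^6, C_1 ≅ Z^12, C_2 ≅ Z^8.

∂_1: C_1 → C_0 maps an edge to its endpoints' difference, ∂[p,q] = q − p.
The resulting 6×12 matrix has rank 5, and its Smith normal form has invariant factors (1,1,1,1,1).

The boundary map ∂_2: C_2 → C_1 acts by ∂[p,q,r] = [q,r] − [p,r] + [p,q]. For instance
  ∂RTU = TU − RU + RT,
  ∂RST = ST − RT + RS.
The 12×8 boundary matrix has rank 7 and Smith normal form diag(1,1,1,1,1,1,1).

From H_k ≅ ker(∂_k) / im(∂_{k+1}) we obtain:

  H_0: rank C_0 − rank ∂_1 = 6 − 5 = 1, and the invariant factors of ∂_1 are all 1, so H_0 ≅ Z.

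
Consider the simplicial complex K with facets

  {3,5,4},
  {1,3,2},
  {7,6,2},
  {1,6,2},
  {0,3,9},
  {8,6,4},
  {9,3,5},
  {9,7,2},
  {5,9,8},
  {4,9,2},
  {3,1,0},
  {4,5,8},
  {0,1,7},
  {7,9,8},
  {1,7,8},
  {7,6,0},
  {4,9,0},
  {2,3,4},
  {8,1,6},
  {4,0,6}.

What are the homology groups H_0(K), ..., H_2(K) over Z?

Fix the vertex order 0 < 1 < 2 < 3 < 4 < 5 < 6 < 7 < 8 < 9 and write every simplex with vertices in increasing order. Then dim K = 2 and the simplices of K are:

  0-simplices (10): [0], [1], [2], [3], [4], [5], [6], [7], [8], [9]
  1-simplices (30): (30 of them)
  2-simplices (20): (20 of them)

so the chain groups are C_0 ≅ Z^10, C_1 ≅ Z^30, C_2 ≅ Z^20.

The boundary map ∂_1: C_1 → C_0 is given by ∂[p,q] = [q] − [p]. For instance
  ∂[2,6] = [6] − [2].
The resulting 10×30 matrix has rank 9, and its Smith normal form has invariant factors (1,1,1,1,1,1,1,1,1).

The boundary map ∂_2: C_2 → C_1 acts by ∂[p,q,r] = [q,r] − [p,r] + [p,q]. For instance
  ∂[0,1,7] = [1,7] − [0,7] + [0,1],
  ∂[0,6,7] = [6,7] − [0,7] + [0,6].
As a 30×20 matrix over Z this has rank 20, with invariant factors (1,1,1,1,1,1,1,1,1,1,1,1,1,1,1,1,1,1,1,2).

Reading off H_k = ker ∂_k / im ∂_{k+1}:

  H_0: rank C_0 − rank ∂_1 = 10 − 9 = 1, and the invariant factors of ∂_1 are all 1, so H_0 ≅ Z.
  H_1: rank ker ∂_1 − rank ∂_2 = (30 − 9) − 20 = 1, and ∂_2 has invariant factor 2 > 1, so H_1 ≅ Z ⊕ Z/2.
  H_2: rank ker ∂_2 − rank ∂_3 = (20 − 20) − 0 = 0, and there is no ∂_3, so H_2 ≅ 0.

As a check, the Euler characteristic is 10 − 30 + 20 = 0, which agrees with 1 − 1 + 0 = 0.
(K is a triangulation of the Klein bottle.)

H_0 ≅ Z,  H_1 ≅ Z ⊕ Z/2,  H_2 = 0.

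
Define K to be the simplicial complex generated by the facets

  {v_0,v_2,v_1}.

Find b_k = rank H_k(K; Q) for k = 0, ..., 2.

b_0 = 1, b_1 = 0, b_2 = 0.

Order the vertices as v_0 < v_1 < v_2. Listing each simplex with vertices in this order, K has dimension 2 with simplices:

  0-simplices (3): [v_0], [v_1], [v_2]
  1-simplices (3): [v_0,v_1], [v_0,v_2], [v_1,v_2]
  2-simplices (1): [v_0,v_1,v_2]

Hence C_0 ≅ Z^3, C_1 ≅ Z^3, C_2 ≅ Z^1.

∂_1: C_1 → C_0 is given by ∂[p,q] = [q] − [p].
The resulting 3×3 matrix has rank 2, and its Smith normal form has invariant factors (1,1).

Boundary ∂_2: C_2 → C_1 acts by ∂[p,q,r] = [q,r] − [p,r] + [p,q]. For instance
  ∂[v_0,v_1,v_2] = [v_1,v_2] − [v_0,v_2] + [v_0,v_1].
This gives a 3×1 integer matrix of rank 1; reducing to Smith normal form yields diagonal entries (1).

From H_k ≅ ker(∂_k) / im(∂_{k+1}) we obtain:

  H_0: rank C_0 − rank ∂_1 = 3 − 2 = 1, and the invariant factors of ∂_1 are all 1, so H_0 = Z.
  H_1: rank ker ∂_1 − rank ∂_2 = (3 − 2) − 1 = 0, and the invariant factors of ∂_2 are all 1, so H_1 = 0.
  H_2: rank ker ∂_2 − rank ∂_3 = (1 − 1) − 0 = 0, and there is no ∂_3, so H_2 = 0.

Hence the Betti numbers are b_0 = 1, b_1 = 0, b_2 = 0.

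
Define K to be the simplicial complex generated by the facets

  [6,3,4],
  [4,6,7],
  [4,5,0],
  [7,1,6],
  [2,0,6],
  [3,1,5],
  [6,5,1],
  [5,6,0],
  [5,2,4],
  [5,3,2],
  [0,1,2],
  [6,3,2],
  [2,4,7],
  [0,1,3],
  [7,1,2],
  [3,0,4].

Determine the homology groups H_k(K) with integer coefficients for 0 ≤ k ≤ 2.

H_0 ≅ Z,  H_1 ≅ Z^2,  H_2 ≅ Z.

Take the total order 0 < 1 < 2 < 3 < 4 < 5 < 6 < 7 on the vertex set. Then K (dimension 2) consists of the simplices:

  0-simplices (8): [0], [1], [2], [3], [4], [5], [6], [7]
  1-simplices (24): (24 of them)
  2-simplices (16): [0,1,2], [0,1,3], [0,2,6], [0,3,4], [0,4,5], [0,5,6], [1,2,7], [1,3,5], [1,5,6], [1,6,7], [2,3,5], [2,3,6], [2,4,5], [2,4,7], [3,4,6], [4,6,7]

Hence C_0 ≅ Z^8, C_1 ≅ Z^24, C_2 ≅ Z^16.

∂_1: C_1 → C_0 is given by ∂[p,q] = [q] − [p]. For instance
  ∂[0,5] = [5] − [0].
This gives a 8×24 integer matrix of rank 7; reducing to Smith normal form yields diagonal entries (1,1,1,1,1,1,1).

Boundary ∂_2: C_2 → C_1 acts by ∂[p,q,r] = [q,r] − [p,r] + [p,q]. For instance
  ∂[3,4,6] = [4,6] − [3,6] + [3,4],
  ∂[0,4,5] = [4,5] − [0,5] + [0,4].
The resulting 24×16 matrix has rank 15, and its Smith normal form has invariant factors (1,1,1,1,1,1,1,1,1,1,1,1,1,1,1).

From H_k ≅ ker(∂_k) / im(∂_{k+1}) we obtain:

  H_0: rank C_0 − rank ∂_1 = 8 − 7 = 1, and the invariant factors of ∂_1 are all 1, so H_0 = Z.
  H_1: rank ker ∂_1 − rank ∂_2 = (24 − 7) − 15 = 2, and the invariant factors of ∂_2 are all 1, so H_1 = Z^2.
  H_2: rank ker ∂_2 − rank ∂_3 = (16 − 15) − 0 = 1, and there is no ∂_3, so H_2 = Z.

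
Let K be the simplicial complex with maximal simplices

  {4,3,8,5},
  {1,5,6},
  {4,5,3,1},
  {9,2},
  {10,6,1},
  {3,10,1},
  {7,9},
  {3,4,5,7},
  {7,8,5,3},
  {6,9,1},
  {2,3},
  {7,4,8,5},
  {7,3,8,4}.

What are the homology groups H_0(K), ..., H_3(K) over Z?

Take the total order 1 < 2 < 3 < 4 < 5 < 6 < 7 < 8 < 9 < 10 on the vertex set. Then K (dimension 3) consists of the simplices:

  0-simplices (10): [1], [2], [3], [4], [5], [6], [7], [8], [9], [10]
  1-simplices (23): (23 of them)
  2-simplices (17): [1,3,4], [1,3,5], [1,3,10], [1,4,5], [1,5,6], [1,6,9], [1,6,10], [3,4,5], [3,4,7], [3,4,8], [3,5,7], [3,5,8], [3,7,8], [4,5,7], [4,5,8], [4,7,8], [5,7,8]
  3-simplices (6): [1,3,4,5], [3,4,5,7], [3,4,5,8], [3,4,7,8], [3,5,7,8], [4,5,7,8]

giving chain groups C_0 ≅ Z^10, C_1 ≅ Z^23, C_2 ≅ Z^17, C_3 ≅ Z^6.

Boundary ∂_1: C_1 → C_0 is given by ∂[p,q] = [q] − [p].
As a 10×23 matrix over Z this has rank 9, with invariant factors (1,1,1,1,1,1,1,1,1).

Boundary ∂_2: C_2 → C_1 sends each 2-simplex [p,q,r] to [q,r] − [p,r] + [p,q]. For instance
  ∂[3,4,5] = [4,5] − [3,5] + [3,4],
  ∂[3,4,8] = [4,8] − [3,8] + [3,4].
The resulting 23×17 matrix has rank 12, and its Smith normal form has invariant factors (1,1,1,1,1,1,1,1,1,1,1,1).

Boundary ∂_3: C_3 → C_2 sends each 3-simplex σ to the alternating sum Σ_i (−1)^i (σ with its i-th vertex removed). For instance
  ∂[1,3,4,5] = [3,4,5] − [1,4,5] + [1,3,5] − [1,3,4],
  ∂[4,5,7,8] = [5,7,8] − [4,7,8] + [4,5,8] − [4,5,7].
The resulting 17×6 matrix has rank 5, and its Smith normal form has invariant factors (1,1,1,1,1).

From H_k ≅ ker(∂_k) / im(∂_{k+1}) we obtain:

  H_0: rank C_0 − rank ∂_1 = 10 − 9 = 1, and the invariant factors of ∂_1 are all 1, so H_0 ≅ Z.
  H_1: rank ker ∂_1 − rank ∂_2 = (23 − 9) − 12 = 2, and the invariant factors of ∂_2 are all 1, so H_1 ≅ Z^2.
  H_2: rank ker ∂_2 − rank ∂_3 = (17 − 12) − 5 = 0, and the invariant factors of ∂_3 are all 1, so H_2 ≅ 0.
  H_3: rank ker ∂_3 − rank ∂_4 = (6 − 5) − 0 = 1, and there is no ∂_4, so H_3 ≅ Z.

H_0 = Z,  H_1 = Z^2,  H_2 = 0,  H_3 = Z.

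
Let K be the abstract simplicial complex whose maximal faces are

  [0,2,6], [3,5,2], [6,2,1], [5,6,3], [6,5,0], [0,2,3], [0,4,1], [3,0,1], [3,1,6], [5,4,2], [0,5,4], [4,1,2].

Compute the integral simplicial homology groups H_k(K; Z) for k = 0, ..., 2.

Fix the vertex order 0 < 1 < 2 < 3 < 4 < 5 < 6 and write every simplex with vertices in increasing order. Then dim K = 2 and the simplices of K are:

  0-simplices (7): [0], [1], [2], [3], [4], [5], [6]
  1-simplices (18): [0,1], [0,2], [0,3], [0,4], [0,5], [0,6], [1,2], [1,3], [1,4], [1,6], [2,3], [2,4], [2,5], [2,6], [3,5], [3,6], [4,5], [5,6]
  2-simplices (12): [0,1,3], [0,1,4], [0,2,3], [0,2,6], [0,4,5], [0,5,6], [1,2,4], [1,2,6], [1,3,6], [2,3,5], [2,4,5], [3,5,6]

so the chain groups are C_0 ≅ Z^7, C_1 ≅ Z^18, C_2 ≅ Z^12.

The boundary map ∂_1: C_1 → C_0 is given by ∂[p,q] = [q] − [p]. For instance
  ∂[1,6] = [6] − [1].
The resulting 7×18 matrix has rank 6, and its Smith normal form has invariant factors (1,1,1,1,1,1).

Boundary ∂_2: C_2 → C_1 sends each 2-simplex [p,q,r] to [q,r] − [p,r] + [p,q]. For instance
  ∂[2,4,5] = [4,5] − [2,5] + [2,4],
  ∂[1,2,4] = [2,4] − [1,4] + [1,2].
This gives a 18×12 integer matrix of rank 12; reducing to Smith normal form yields diagonal entries (1,1,1,1,1,1,1,1,1,1,1,2).

Reading off H_k = ker ∂_k / im ∂_{k+1}:

  H_0: rank C_0 − rank ∂_1 = 7 − 6 = 1, and the invariant factors of ∂_1 are all 1, so H_0 = Z.
  H_1: rank ker ∂_1 − rank ∂_2 = (18 − 6) − 12 = 0, and ∂_2 has invariant factor 2 > 1, so H_1 = Z/2.
  H_2: rank ker ∂_2 − rank ∂_3 = (12 − 12) − 0 = 0, and there is no ∂_3, so H_2 = 0.

(K is a triangulation of the real projective plane RP^2.)

H_0 = Z,  H_1 = Z/2,  H_2 = 0.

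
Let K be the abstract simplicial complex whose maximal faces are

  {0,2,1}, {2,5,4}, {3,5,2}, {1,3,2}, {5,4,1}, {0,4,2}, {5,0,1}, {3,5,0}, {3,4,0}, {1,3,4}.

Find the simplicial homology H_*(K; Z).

H_0 = Z,  H_1 = Z/2,  H_2 = 0.

Order the vertices as 0 < 1 < 2 < 3 < 4 < 5. Listing each simplex with vertices in this order, K has dimension 2 with simplices:

  0-simplices (6): [0], [1], [2], [3], [4], [5]
  1-simplices (15): [0,1], [0,2], [0,3], [0,4], [0,5], [1,2], [1,3], [1,4], [1,5], [2,3], [2,4], [2,5], [3,4], [3,5], [4,5]
  2-simplices (10): [0,1,2], [0,1,5], [0,2,4], [0,3,4], [0,3,5], [1,2,3], [1,3,4], [1,4,5], [2,3,5], [2,4,5]

so the chain groups are C_0 ≅ Z^6, C_1 ≅ Z^15, C_2 ≅ Z^10.

Boundary ∂_1: C_1 → C_0 is given by ∂[p,q] = [q] − [p]. For instance
  ∂[0,5] = [5] − [0].
As a 6×15 matrix over Z this has rank 5, with invariant factors (1,1,1,1,1).

Boundary ∂_2: C_2 → C_1 maps a triangle to the signed sum of its edges. For instance
  ∂[0,3,5] = [3,5] − [0,5] + [0,3],
  ∂[1,2,3] = [2,3] − [1,3] + [1,2].
This gives a 15×10 integer matrix of rank 10; reducing to Smith normal form yields diagonal entries (1,1,1,1,1,1,1,1,1,2).

Reading off H_k = ker ∂_k / im ∂_{k+1}:

  H_0: rank C_0 − rank ∂_1 = 6 − 5 = 1, and the invariant factors of ∂_1 are all 1, so H_0 ≅ Z.
  H_1: rank ker ∂_1 − rank ∂_2 = (15 − 5) − 10 = 0, and ∂_2 has invariant factor 2 > 1, so H_1 ≅ Z/2.
  H_2: rank ker ∂_2 − rank ∂_3 = (10 − 10) − 0 = 0, and there is no ∂_3, so H_2 ≅ 0.

As a check, the Euler characteristic is 6 − 15 + 10 = 1, which agrees with 1 − 0 + 0 = 1.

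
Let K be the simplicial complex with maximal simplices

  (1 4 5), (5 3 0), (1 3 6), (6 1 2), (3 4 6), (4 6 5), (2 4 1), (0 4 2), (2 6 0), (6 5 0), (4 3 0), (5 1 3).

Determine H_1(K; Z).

H_1 = Z_2.

We work with the vertex ordering 0 < 1 < 2 < 3 < 4 < 5 < 6. The simplices of K, each written with vertices in increasing order, are:

  0-simplices (7): [0], [1], [2], [3], [4], [5], [6]
  1-simplices (18): [0,2], [0,3], [0,4], [0,5], [0,6], [1,2], [1,3], [1,4], [1,5], [1,6], [2,4], [2,6], [3,4], [3,5], [3,6], [4,5], [4,6], [5,6]
  2-simplices (12): [0,2,4], [0,2,6], [0,3,4], [0,3,5], [0,5,6], [1,2,4], [1,2,6], [1,3,5], [1,3,6], [1,4,5], [3,4,6], [4,5,6]

so the chain groups are C_0 ≅ Z^7, C_1 ≅ Z^18, C_2 ≅ Z^12.

∂_1: C_1 → C_0 is given by ∂[p,q] = [q] − [p]. For instance
  ∂[1,2] = [2] − [1].
The resulting 7×18 matrix has rank 6, and its Smith normal form has invariant factors (1,1,1,1,1,1).

Boundary ∂_2: C_2 → C_1 maps a triangle to the signed sum of its edges. For instance
  ∂[0,5,6] = [5,6] − [0,6] + [0,5],
  ∂[4,5,6] = [5,6] − [4,6] + [4,5].
The resulting 18×12 matrix has rank 12, and its Smith normal form has invariant factors (1,1,1,1,1,1,1,1,1,1,1,2).

From H_k ≅ ker(∂_k) / im(∂_{k+1}) we obtain:

  H_1: rank ker ∂_1 − rank ∂_2 = (18 − 6) − 12 = 0, and ∂_2 has invariant factor 2 > 1, so H_1 ≅ Z_2.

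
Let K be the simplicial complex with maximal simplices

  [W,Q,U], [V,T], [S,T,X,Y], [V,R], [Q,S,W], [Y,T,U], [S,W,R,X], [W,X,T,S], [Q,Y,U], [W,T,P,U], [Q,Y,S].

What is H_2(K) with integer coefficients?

We work with the vertex ordering P < Q < R < S < T < U < V < W < X < Y. The simplices of K, each written with vertices in increasing order, are:

  0-simplices (10): P, Q, R, S, T, U, V, W, X, Y
  1-simplices (24): PT, PU, PW, QS, QU, QW, QY, RS, RV, RW, RX, ST, SW, SX, SY, TU, TV, TW, TX, TY, UW, UY, WX, XY
  2-simplices (19): PTU, PTW, PUW, QSW, QSY, QUW, QUY, RSW, RSX, RWX, STW, STX, STY, SWX, SXY, TUW, TUY, TWX, TXY
  3-simplices (4): PTUW, RSWX, STWX, STXY

giving chain groups C_0 ≅ Z^10, C_1 ≅ Z^24, C_2 ≅ Z^19, C_3 ≅ Z^4.

The boundary map ∂_1: C_1 → C_0 is given by ∂[p,q] = [q] − [p]. For instance
  ∂UW = W − U.
The resulting 10×24 matrix has rank 9, and its Smith normal form has invariant factors (1,1,1,1,1,1,1,1,1).

The boundary map ∂_2: C_2 → C_1 acts by ∂[p,q,r] = [q,r] − [p,r] + [p,q]. For instance
  ∂PTW = TW − PW + PT,
  ∂TXY = XY − TY + TX.
This gives a 24×19 integer matrix of rank 14; reducing to Smith normal form yields diagonal entries (1,1,1,1,1,1,1,1,1,1,1,1,1,1).

Boundary ∂_3: C_3 → C_2 sends each 3-simplex σ to the alternating sum Σ_i (−1)^i (σ with its i-th vertex removed). For instance
  ∂STXY = TXY − SXY + STY − STX,
  ∂RSWX = SWX − RWX + RSX − RSW.
This gives a 19×4 integer matrix of rank 4; reducing to Smith normal form yields diagonal entries (1,1,1,1).

Now H_k = ker ∂_k / im ∂_{k+1}, so:

  H_2: rank ker ∂_2 − rank ∂_3 = (19 − 14) − 4 = 1, and the invariant factors of ∂_3 are all 1, so H_2 ≅ Z.

H_2 = Z.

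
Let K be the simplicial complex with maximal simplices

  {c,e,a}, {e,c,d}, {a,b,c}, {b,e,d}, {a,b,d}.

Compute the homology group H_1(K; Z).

K has 5 vertices, 10 edges, 5 triangles.
rank ∂_1 = 4, rank ∂_2 = 5 ⇒ b_1 = 10 − 4 − 5 = 1; all invariant factors of ∂_2 are 1 so no torsion. So H_1 = Z.

H_1 ≅ Z.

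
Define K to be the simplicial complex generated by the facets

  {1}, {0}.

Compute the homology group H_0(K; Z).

H_0 = Z^2.

Order the vertices as 0 < 1. Listing each simplex with vertices in this order, K has dimension 0 with simplices:

  0-simplices (2): [0], [1]

giving chain groups C_0 ≅ Z^2.

Reading off H_k = ker ∂_k / im ∂_{k+1}:

  H_0: rank C_0 − rank ∂_1 = 2 − 0 = 2, and there is no ∂_1, so H_0 = Z^2.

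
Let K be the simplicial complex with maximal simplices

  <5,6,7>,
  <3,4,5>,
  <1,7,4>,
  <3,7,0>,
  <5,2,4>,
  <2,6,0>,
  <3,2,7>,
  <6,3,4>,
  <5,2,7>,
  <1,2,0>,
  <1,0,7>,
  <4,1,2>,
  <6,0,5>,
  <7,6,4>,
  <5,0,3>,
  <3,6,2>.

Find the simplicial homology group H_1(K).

We work with the vertex ordering 0 < 1 < 2 < 3 < 4 < 5 < 6 < 7. The simplices of K, each written with vertices in increasing order, are:

  0-simplices (8): [0], [1], [2], [3], [4], [5], [6], [7]
  1-simplices (24): (24 of them)
  2-simplices (16): [0,1,2], [0,1,7], [0,2,6], [0,3,5], [0,3,7], [0,5,6], [1,2,4], [1,4,7], [2,3,6], [2,3,7], [2,4,5], [2,5,7], [3,4,5], [3,4,6], [4,6,7], [5,6,7]

Hence C_0 ≅ Z^8, C_1 ≅ Z^24, C_2 ≅ Z^16.

Boundary ∂_1: C_1 → C_0 is given by ∂[p,q] = [q] − [p].
The 8×24 boundary matrix has rank 7 and Smith normal form diag(1,1,1,1,1,1,1).

∂_2: C_2 → C_1 sends each 2-simplex [p,q,r] to [q,r] − [p,r] + [p,q]. For instance
  ∂[3,4,6] = [4,6] − [3,6] + [3,4],
  ∂[0,1,7] = [1,7] − [0,7] + [0,1].
The 24×16 boundary matrix has rank 15 and Smith normal form diag(1,1,1,1,1,1,1,1,1,1,1,1,1,1,1).

Reading off H_k = ker ∂_k / im ∂_{k+1}:

  H_1: rank ker ∂_1 − rank ∂_2 = (24 − 7) − 15 = 2, and the invariant factors of ∂_2 are all 1, so H_1 = Z^2.

H_1 = Z^2.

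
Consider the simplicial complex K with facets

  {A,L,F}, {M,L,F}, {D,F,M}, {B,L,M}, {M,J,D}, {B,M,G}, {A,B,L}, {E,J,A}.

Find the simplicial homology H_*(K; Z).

H_0 = Z,  H_1 = Z,  H_2 = 0.

Fix the vertex order A < B < D < E < F < G < J < L < M and write every simplex with vertices in increasing order. Then dim K = 2 and the simplices of K are:

  0-simplices (9): A, B, D, E, F, G, J, L, M
  1-simplices (17): AB, AE, AF, AJ, AL, BG, BL, BM, DF, DJ, DM, EJ, FL, FM, GM, JM, LM
  2-simplices (8): ABL, AEJ, AFL, BGM, BLM, DFM, DJM, FLM

giving chain groups C_0 ≅ Z^9, C_1 ≅ Z^17, C_2 ≅ Z^8.

The boundary map ∂_1: C_1 → C_0 sends each edge [p,q] (with p < q) to q − p. For instance
  ∂AF = F − A.
The resulting 9×17 matrix has rank 8, and its Smith normal form has invariant factors (1,1,1,1,1,1,1,1).

∂_2: C_2 → C_1 maps a triangle to the signed sum of its edges. For instance
  ∂FLM = LM − FM + FL,
  ∂AEJ = EJ − AJ + AE.
As a 17×8 matrix over Z this has rank 8, with invariant factors (1,1,1,1,1,1,1,1).

From H_k ≅ ker(∂_k) / im(∂_{k+1}) we obtain:

  H_0: rank C_0 − rank ∂_1 = 9 − 8 = 1, and the invariant factors of ∂_1 are all 1, so H_0 = Z.
  H_1: rank ker ∂_1 − rank ∂_2 = (17 − 8) − 8 = 1, and the invariant factors of ∂_2 are all 1, so H_1 = Z.
  H_2: rank ker ∂_2 − rank ∂_3 = (8 − 8) − 0 = 0, and there is no ∂_3, so H_2 = 0.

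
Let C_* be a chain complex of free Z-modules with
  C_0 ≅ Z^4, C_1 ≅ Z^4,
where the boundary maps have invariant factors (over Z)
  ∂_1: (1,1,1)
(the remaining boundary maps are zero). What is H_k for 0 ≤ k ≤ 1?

H_0: b_0 = 4 − 0 − 3 = 1; torsion from ∂_1 factors > 1: none. So H_0 ≅ Z.
H_1: b_1 = 4 − 3 − 0 = 1; torsion from ∂_2 factors > 1: none. So H_1 ≅ Z.

H_0 ≅ Z,  H_1 ≅ Z.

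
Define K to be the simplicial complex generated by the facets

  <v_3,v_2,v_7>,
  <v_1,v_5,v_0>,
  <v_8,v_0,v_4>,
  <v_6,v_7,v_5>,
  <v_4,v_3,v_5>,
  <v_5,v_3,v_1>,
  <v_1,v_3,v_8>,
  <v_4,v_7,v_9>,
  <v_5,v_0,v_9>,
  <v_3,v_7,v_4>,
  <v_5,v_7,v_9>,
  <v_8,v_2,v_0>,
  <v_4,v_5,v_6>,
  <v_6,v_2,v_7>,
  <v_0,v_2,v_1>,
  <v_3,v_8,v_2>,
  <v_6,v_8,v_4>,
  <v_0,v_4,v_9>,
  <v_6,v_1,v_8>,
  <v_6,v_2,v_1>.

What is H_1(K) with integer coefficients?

H_1 ≅ Z ⊕ Z/2.

We work with the vertex ordering v_0 < v_1 < v_2 < v_3 < v_4 < v_5 < v_6 < v_7 < v_8 < v_9. The simplices of K, each written with vertices in increasing order, are:

  0-simplices (10): [v_0], [v_1], [v_2], [v_3], [v_4], [v_5], [v_6], [v_7], [v_8], [v_9]
  1-simplices (30): (30 of them)
  2-simplices (20): (20 of them)

Hence C_0 ≅ Z^10, C_1 ≅ Z^30, C_2 ≅ Z^20.

∂_1: C_1 → C_0 sends each edge [p,q] (with p < q) to q − p.
This gives a 10×30 integer matrix of rank 9; reducing to Smith normal form yields diagonal entries (1,1,1,1,1,1,1,1,1).

∂_2: C_2 → C_1 maps a triangle to the signed sum of its edges. For instance
  ∂[v_2,v_3,v_7] = [v_3,v_7] − [v_2,v_7] + [v_2,v_3],
  ∂[v_5,v_7,v_9] = [v_7,v_9] − [v_5,v_9] + [v_5,v_7].
The resulting 30×20 matrix has rank 20, and its Smith normal form has invariant factors (1,1,1,1,1,1,1,1,1,1,1,1,1,1,1,1,1,1,1,2).

Now H_k = ker ∂_k / im ∂_{k+1}, so:

  H_1: rank ker ∂_1 − rank ∂_2 = (30 − 9) − 20 = 1, and ∂_2 has invariant factor 2 > 1, so H_1 ≅ Z ⊕ Z/2.

(K is a triangulation of the Klein bottle.)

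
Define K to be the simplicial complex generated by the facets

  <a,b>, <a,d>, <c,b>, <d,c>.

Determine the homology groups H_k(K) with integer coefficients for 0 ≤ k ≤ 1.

H_0 ≅ Z,  H_1 ≅ Z.

We work with the vertex ordering a < b < c < d. The simplices of K, each written with vertices in increasing order, are:

  0-simplices (4): a, b, c, d
  1-simplices (4): ab, ad, bc, cd

Hence C_0 ≅ Z^4, C_1 ≅ Z^4.

The boundary map ∂_1: C_1 → C_0 sends each edge [p,q] (with p < q) to q − p.
The 4×4 boundary matrix has rank 3 and Smith normal form diag(1,1,1).

From H_k ≅ ker(∂_k) / im(∂_{k+1}) we obtain:

  H_0: rank C_0 − rank ∂_1 = 4 − 3 = 1, and the invariant factors of ∂_1 are all 1, so H_0 ≅ Z.
  H_1: rank ker ∂_1 − rank ∂_2 = (4 − 3) − 0 = 1, and there is no ∂_2, so H_1 ≅ Z.

As a check, the Euler characteristic is 4 − 4 = 0, which agrees with 1 − 1 = 0.
(K is a triangulation of the circle S^1.)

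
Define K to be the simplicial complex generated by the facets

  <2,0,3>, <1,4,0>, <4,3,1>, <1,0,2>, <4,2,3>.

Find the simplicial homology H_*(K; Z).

We work with the vertex ordering 0 < 1 < 2 < 3 < 4. The simplices of K, each written with vertices in increasing order, are:

  0-simplices (5): [0], [1], [2], [3], [4]
  1-simplices (10): [0,1], [0,2], [0,3], [0,4], [1,2], [1,3], [1,4], [2,3], [2,4], [3,4]
  2-simplices (5): [0,1,2], [0,1,4], [0,2,3], [1,3,4], [2,3,4]

giving chain groups C_0 ≅ Z^5, C_1 ≅ Z^10, C_2 ≅ Z^5.

∂_1: C_1 → C_0 is given by ∂[p,q] = [q] − [p].
As a 5×10 matrix over Z this has rank 4, with invariant factors (1,1,1,1).

The boundary map ∂_2: C_2 → C_1 acts by ∂[p,q,r] = [q,r] − [p,r] + [p,q]. For instance
  ∂[0,1,2] = [1,2] − [0,2] + [0,1],
  ∂[2,3,4] = [3,4] − [2,4] + [2,3].
The resulting 10×5 matrix has rank 5, and its Smith normal form has invariant factors (1,1,1,1,1).

Computing H_k = (kernel of ∂_k) / (image of ∂_{k+1}):

  H_0: rank C_0 − rank ∂_1 = 5 − 4 = 1, and the invariant factors of ∂_1 are all 1, so H_0 = Z.
  H_1: rank ker ∂_1 − rank ∂_2 = (10 − 4) − 5 = 1, and the invariant factors of ∂_2 are all 1, so H_1 = Z.
  H_2: rank ker ∂_2 − rank ∂_3 = (5 − 5) − 0 = 0, and there is no ∂_3, so H_2 = 0.

H_0 = Z,  H_1 = Z,  H_2 = 0.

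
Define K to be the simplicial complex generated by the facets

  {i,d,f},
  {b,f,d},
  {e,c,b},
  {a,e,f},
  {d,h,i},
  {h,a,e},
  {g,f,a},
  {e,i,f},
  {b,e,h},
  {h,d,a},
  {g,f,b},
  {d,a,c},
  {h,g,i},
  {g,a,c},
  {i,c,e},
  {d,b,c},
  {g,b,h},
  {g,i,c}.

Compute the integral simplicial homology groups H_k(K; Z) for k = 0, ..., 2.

Take the total order a < b < c < d < e < f < g < h < i on the vertex set. Then K (dimension 2) consists of the simplices:

  0-simplices (9): a, b, c, d, e, f, g, h, i
  1-simplices (27): ac, ad, ae, af, ag, ah, bc, bd, be, bf, bg, bh, cd, ce, cg, ci, df, dh, di, ef, eh, ei, fg, fi, gh, gi, hi
  2-simplices (18): acd, acg, adh, aef, aeh, afg, bcd, bce, bdf, beh, bfg, bgh, cei, cgi, dfi, dhi, efi, ghi

giving chain groups C_0 ≅ Z^9, C_1 ≅ Z^27, C_2 ≅ Z^18.

The boundary map ∂_1: C_1 → C_0 sends each edge [p,q] (with p < q) to q − p. For instance
  ∂fg = g − f.
The resulting 9×27 matrix has rank 8, and its Smith normal form has invariant factors (1,1,1,1,1,1,1,1).

Boundary ∂_2: C_2 → C_1 sends each 2-simplex [p,q,r] to [q,r] − [p,r] + [p,q]. For instance
  ∂aef = ef − af + ae,
  ∂bfg = fg − bg + bf.
This gives a 27×18 integer matrix of rank 17; reducing to Smith normal form yields diagonal entries (1,1,1,1,1,1,1,1,1,1,1,1,1,1,1,1,1).

From H_k ≅ ker(∂_k) / im(∂_{k+1}) we obtain:

  H_0: rank C_0 − rank ∂_1 = 9 − 8 = 1, and the invariant factors of ∂_1 are all 1, so H_0 = Z.
  H_1: rank ker ∂_1 − rank ∂_2 = (27 − 8) − 17 = 2, and the invariant factors of ∂_2 are all 1, so H_1 = Z^2.
  H_2: rank ker ∂_2 − rank ∂_3 = (18 − 17) − 0 = 1, and there is no ∂_3, so H_2 = Z.

(K is a triangulation of the torus T^2.)

H_0 ≅ Z,  H_1 ≅ Z^2,  H_2 ≅ Z.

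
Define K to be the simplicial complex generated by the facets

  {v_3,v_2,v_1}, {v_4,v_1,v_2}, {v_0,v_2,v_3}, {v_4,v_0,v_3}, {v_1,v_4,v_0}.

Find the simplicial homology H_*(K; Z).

H_0 ≅ Z,  H_1 ≅ Z,  H_2 = 0.

Order the vertices as v_0 < v_1 < v_2 < v_3 < v_4. Listing each simplex with vertices in this order, K has dimension 2 with simplices:

  0-simplices (5): [v_0], [v_1], [v_2], [v_3], [v_4]
  1-simplices (10): [v_0,v_1], [v_0,v_2], [v_0,v_3], [v_0,v_4], [v_1,v_2], [v_1,v_3], [v_1,v_4], [v_2,v_3], [v_2,v_4], [v_3,v_4]
  2-simplices (5): [v_0,v_1,v_4], [v_0,v_2,v_3], [v_0,v_3,v_4], [v_1,v_2,v_3], [v_1,v_2,v_4]

Hence C_0 ≅ Z^5, C_1 ≅ Z^10, C_2 ≅ Z^5.

The boundary map ∂_1: C_1 → C_0 is given by ∂[p,q] = [q] − [p]. For instance
  ∂[v_0,v_4] = [v_4] − [v_0].
As a 5×10 matrix over Z this has rank 4, with invariant factors (1,1,1,1).

∂_2: C_2 → C_1 sends each 2-simplex [p,q,r] to [q,r] − [p,r] + [p,q]. For instance
  ∂[v_1,v_2,v_3] = [v_2,v_3] − [v_1,v_3] + [v_1,v_2],
  ∂[v_1,v_2,v_4] = [v_2,v_4] − [v_1,v_4] + [v_1,v_2].
As a 10×5 matrix over Z this has rank 5, with invariant factors (1,1,1,1,1).

Now H_k = ker ∂_k / im ∂_{k+1}, so:

  H_0: rank C_0 − rank ∂_1 = 5 − 4 = 1, and the invariant factors of ∂_1 are all 1, so H_0 = Z.
  H_1: rank ker ∂_1 − rank ∂_2 = (10 − 4) − 5 = 1, and the invariant factors of ∂_2 are all 1, so H_1 = Z.
  H_2: rank ker ∂_2 − rank ∂_3 = (5 − 5) − 0 = 0, and there is no ∂_3, so H_2 = 0.

As a check, the Euler characteristic is 5 − 10 + 5 = 0, which agrees with 1 − 1 + 0 = 0.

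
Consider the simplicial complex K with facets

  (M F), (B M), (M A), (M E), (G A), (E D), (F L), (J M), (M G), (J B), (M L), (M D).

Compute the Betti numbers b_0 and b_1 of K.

Order the vertices as A < B < D < E < F < G < J < L < M. Listing each simplex with vertices in this order, K has dimension 1 with simplices:

  0-simplices (9): A, B, D, E, F, G, J, L, M
  1-simplices (12): AG, AM, BJ, BM, DE, DM, EM, FL, FM, GM, JM, LM

so the chain groups are C_0 ≅ Z^9, C_1 ≅ Z^12.

The boundary map ∂_1: C_1 → C_0 maps an edge to its endpoints' difference, ∂[p,q] = q − p. For instance
  ∂DM = M − D.
As a 9×12 matrix over Z this has rank 8, with invariant factors (1,1,1,1,1,1,1,1).

Now H_k = ker ∂_k / im ∂_{k+1}, so:

  H_0: rank C_0 − rank ∂_1 = 9 − 8 = 1, and the invariant factors of ∂_1 are all 1, so H_0 = Z.
  H_1: rank ker ∂_1 − rank ∂_2 = (12 − 8) − 0 = 4, and there is no ∂_2, so H_1 = Z^4.

Hence the Betti numbers are b_0 = 1, b_1 = 4.

b_0 = 1, b_1 = 4.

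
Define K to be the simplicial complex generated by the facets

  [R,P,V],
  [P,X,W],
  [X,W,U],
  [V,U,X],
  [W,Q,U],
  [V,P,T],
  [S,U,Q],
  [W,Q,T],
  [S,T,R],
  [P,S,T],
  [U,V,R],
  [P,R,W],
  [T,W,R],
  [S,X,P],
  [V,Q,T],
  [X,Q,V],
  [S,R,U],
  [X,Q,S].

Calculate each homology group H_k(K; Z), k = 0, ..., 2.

H_0 ≅ Z,  H_1 ≅ Z ⊕ Z_2,  H_2 = 0.

K has 9 vertices, 27 edges, 18 triangles.
rank ∂_0 = 0, rank ∂_1 = 8 ⇒ b_0 = 9 − 0 − 8 = 1; all invariant factors of ∂_1 are 1 so no torsion. So H_0 ≅ Z.
rank ∂_1 = 8, rank ∂_2 = 18 ⇒ b_1 = 27 − 8 − 18 = 1; ∂_2 has invariant factor(s) [2] giving torsion. So H_1 ≅ Z ⊕ Z_2.
rank ∂_2 = 18, rank ∂_3 = 0 ⇒ b_2 = 18 − 18 − 0 = 0. So H_2 ≅ 0.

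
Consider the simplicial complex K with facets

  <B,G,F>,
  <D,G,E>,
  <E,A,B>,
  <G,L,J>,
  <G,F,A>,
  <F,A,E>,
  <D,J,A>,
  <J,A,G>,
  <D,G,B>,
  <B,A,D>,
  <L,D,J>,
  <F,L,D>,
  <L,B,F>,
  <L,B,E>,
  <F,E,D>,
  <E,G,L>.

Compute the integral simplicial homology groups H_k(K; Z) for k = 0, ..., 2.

H_0 = Z,  H_1 = Z^2,  H_2 = Z.

Order the vertices as A < B < D < E < F < G < J < L. Listing each simplex with vertices in this order, K has dimension 2 with simplices:

  0-simplices (8): A, B, D, E, F, G, J, L
  1-simplices (24): AB, AD, AE, AF, AG, AJ, BD, BE, BF, BG, BL, DE, DF, DG, DJ, DL, EF, EG, EL, FG, FL, GJ, GL, JL
  2-simplices (16): ABD, ABE, ADJ, AEF, AFG, AGJ, BDG, BEL, BFG, BFL, DEF, DEG, DFL, DJL, EGL, GJL

giving chain groups C_0 ≅ Z^8, C_1 ≅ Z^24, C_2 ≅ Z^16.

∂_1: C_1 → C_0 maps an edge to its endpoints' difference, ∂[p,q] = q − p. For instance
  ∂BL = L − B.
This gives a 8×24 integer matrix of rank 7; reducing to Smith normal form yields diagonal entries (1,1,1,1,1,1,1).

The boundary map ∂_2: C_2 → C_1 maps a triangle to the signed sum of its edges. For instance
  ∂BFL = FL − BL + BF,
  ∂AGJ = GJ − AJ + AG.
The 24×16 boundary matrix has rank 15 and Smith normal form diag(1,1,1,1,1,1,1,1,1,1,1,1,1,1,1).

From H_k ≅ ker(∂_k) / im(∂_{k+1}) we obtain:

  H_0: rank C_0 − rank ∂_1 = 8 − 7 = 1, and the invariant factors of ∂_1 are all 1, so H_0 ≅ Z.
  H_1: rank ker ∂_1 − rank ∂_2 = (24 − 7) − 15 = 2, and the invariant factors of ∂_2 are all 1, so H_1 ≅ Z^2.
  H_2: rank ker ∂_2 − rank ∂_3 = (16 − 15) − 0 = 1, and there is no ∂_3, so H_2 ≅ Z.

As a check, the Euler characteristic is 8 − 24 + 16 = 0, which agrees with 1 − 2 + 1 = 0.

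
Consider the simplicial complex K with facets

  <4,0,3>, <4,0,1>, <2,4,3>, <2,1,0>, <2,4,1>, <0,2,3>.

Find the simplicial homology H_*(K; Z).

K has 5 vertices, 9 edges, 6 triangles.
rank ∂_0 = 0, rank ∂_1 = 4 ⇒ b_0 = 5 − 0 − 4 = 1; all invariant factors of ∂_1 are 1 so no torsion. So H_0 = Z.
rank ∂_1 = 4, rank ∂_2 = 5 ⇒ b_1 = 9 − 4 − 5 = 0; all invariant factors of ∂_2 are 1 so no torsion. So H_1 = 0.
rank ∂_2 = 5, rank ∂_3 = 0 ⇒ b_2 = 6 − 5 − 0 = 1. So H_2 = Z.

H_0 = Z,  H_1 = 0,  H_2 = Z.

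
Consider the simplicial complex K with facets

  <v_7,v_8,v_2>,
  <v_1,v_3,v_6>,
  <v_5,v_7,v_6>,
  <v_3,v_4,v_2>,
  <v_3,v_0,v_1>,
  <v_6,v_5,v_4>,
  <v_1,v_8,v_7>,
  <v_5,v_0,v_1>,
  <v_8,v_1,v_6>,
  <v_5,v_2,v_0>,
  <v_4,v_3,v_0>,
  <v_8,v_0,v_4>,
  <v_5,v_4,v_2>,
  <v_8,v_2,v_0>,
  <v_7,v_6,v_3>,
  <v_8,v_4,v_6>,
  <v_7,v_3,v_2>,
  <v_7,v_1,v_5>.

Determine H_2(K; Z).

H_2 ≅ 0.

Take the total order v_0 < v_1 < v_2 < v_3 < v_4 < v_5 < v_6 < v_7 < v_8 on the vertex set. Then K (dimension 2) consists of the simplices:

  0-simplices (9): [v_0], [v_1], [v_2], [v_3], [v_4], [v_5], [v_6], [v_7], [v_8]
  1-simplices (27): (27 of them)
  2-simplices (18): (18 of them)

so the chain groups are C_0 ≅ Z^9, C_1 ≅ Z^27, C_2 ≅ Z^18.

Boundary ∂_1: C_1 → C_0 maps an edge to its endpoints' difference, ∂[p,q] = q − p. For instance
  ∂[v_0,v_2] = [v_2] − [v_0].
The resulting 9×27 matrix has rank 8, and its Smith normal form has invariant factors (1,1,1,1,1,1,1,1).

∂_2: C_2 → C_1 sends each 2-simplex [p,q,r] to [q,r] − [p,r] + [p,q]. For instance
  ∂[v_3,v_6,v_7] = [v_6,v_7] − [v_3,v_7] + [v_3,v_6],
  ∂[v_2,v_3,v_7] = [v_3,v_7] − [v_2,v_7] + [v_2,v_3].
This gives a 27×18 integer matrix of rank 18; reducing to Smith normal form yields diagonal entries (1,1,1,1,1,1,1,1,1,1,1,1,1,1,1,1,1,2).

Computing H_k = (kernel of ∂_k) / (image of ∂_{k+1}):

  H_2: rank ker ∂_2 − rank ∂_3 = (18 − 18) − 0 = 0, and there is no ∂_3, so H_2 = 0.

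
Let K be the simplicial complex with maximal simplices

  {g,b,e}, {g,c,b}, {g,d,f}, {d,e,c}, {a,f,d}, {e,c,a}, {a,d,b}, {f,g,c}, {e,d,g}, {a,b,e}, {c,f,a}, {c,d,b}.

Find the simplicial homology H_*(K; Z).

Take the total order a < b < c < d < e < f < g on the vertex set. Then K (dimension 2) consists of the simplices:

  0-simplices (7): a, b, c, d, e, f, g
  1-simplices (18): ab, ac, ad, ae, af, bc, bd, be, bg, cd, ce, cf, cg, de, df, dg, eg, fg
  2-simplices (12): abd, abe, ace, acf, adf, bcd, bcg, beg, cde, cfg, deg, dfg

so the chain groups are C_0 ≅ Z^7, C_1 ≅ Z^18, C_2 ≅ Z^12.

The boundary map ∂_1: C_1 → C_0 sends each edge [p,q] (with p < q) to q − p. For instance
  ∂bc = c − b.
This gives a 7×18 integer matrix of rank 6; reducing to Smith normal form yields diagonal entries (1,1,1,1,1,1).

Boundary ∂_2: C_2 → C_1 maps a triangle to the signed sum of its edges. For instance
  ∂bcd = cd − bd + bc,
  ∂bcg = cg − bg + bc.
The resulting 18×12 matrix has rank 12, and its Smith normal form has invariant factors (1,1,1,1,1,1,1,1,1,1,1,2).

Computing H_k = (kernel of ∂_k) / (image of ∂_{k+1}):

  H_0: rank C_0 − rank ∂_1 = 7 − 6 = 1, and the invariant factors of ∂_1 are all 1, so H_0 = Z.
  H_1: rank ker ∂_1 − rank ∂_2 = (18 − 6) − 12 = 0, and ∂_2 has invariant factor 2 > 1, so H_1 = Z/2.
  H_2: rank ker ∂_2 − rank ∂_3 = (12 − 12) − 0 = 0, and there is no ∂_3, so H_2 = 0.

As a check, the Euler characteristic is 7 − 18 + 12 = 1, which agrees with 1 − 0 + 0 = 1.
(K is a triangulation of the real projective plane RP^2.)

H_0 ≅ Z,  H_1 ≅ Z/2,  H_2 = 0.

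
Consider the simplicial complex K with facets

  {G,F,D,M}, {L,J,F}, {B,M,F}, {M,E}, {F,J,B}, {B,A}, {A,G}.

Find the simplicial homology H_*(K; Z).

Take the total order A < B < D < E < F < G < J < L < M on the vertex set. Then K (dimension 3) consists of the simplices:

  0-simplices (9): A, B, D, E, F, G, J, L, M
  1-simplices (15): AB, AG, BF, BJ, BM, DF, DG, DM, EM, FG, FJ, FL, FM, GM, JL
  2-simplices (7): BFJ, BFM, DFG, DFM, DGM, FGM, FJL
  3-simplices (1): DFGM

giving chain groups C_0 ≅ Z^9, C_1 ≅ Z^15, C_2 ≅ Z^7, C_3 ≅ Z^1.

∂_1: C_1 → C_0 is given by ∂[p,q] = [q] − [p].
The 9×15 boundary matrix has rank 8 and Smith normal form diag(1,1,1,1,1,1,1,1).

∂_2: C_2 → C_1 maps a triangle to the signed sum of its edges. For instance
  ∂FJL = JL − FL + FJ,
  ∂BFJ = FJ − BJ + BF.
The 15×7 boundary matrix has rank 6 and Smith normal form diag(1,1,1,1,1,1).

The boundary map ∂_3: C_3 → C_2 sends each 3-simplex σ to the alternating sum Σ_i (−1)^i (σ with its i-th vertex removed). For instance
  ∂DFGM = FGM − DGM + DFM − DFG.
As a 7×1 matrix over Z this has rank 1, with invariant factors (1).

From H_k ≅ ker(∂_k) / im(∂_{k+1}) we obtain:

  H_0: rank C_0 − rank ∂_1 = 9 − 8 = 1, and the invariant factors of ∂_1 are all 1, so H_0 = Z.
  H_1: rank ker ∂_1 − rank ∂_2 = (15 − 8) − 6 = 1, and the invariant factors of ∂_2 are all 1, so H_1 = Z.
  H_2: rank ker ∂_2 − rank ∂_3 = (7 − 6) − 1 = 0, and the invariant factors of ∂_3 are all 1, so H_2 = 0.
  H_3: rank ker ∂_3 − rank ∂_4 = (1 − 1) − 0 = 0, and there is no ∂_4, so H_3 = 0.

As a check, the Euler characteristic is 9 − 15 + 7 − 1 = 0, which agrees with 1 − 1 + 0 − 0 = 0.

H_0 = Z,  H_1 = Z,  H_2 = 0,  H_3 = 0.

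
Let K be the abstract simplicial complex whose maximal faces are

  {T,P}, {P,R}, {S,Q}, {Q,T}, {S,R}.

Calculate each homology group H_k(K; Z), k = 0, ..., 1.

H_0 ≅ Z,  H_1 ≅ Z.

Take the total order P < Q < R < S < T on the vertex set. Then K (dimension 1) consists of the simplices:

  0-simplices (5): P, Q, R, S, T
  1-simplices (5): PR, PT, QS, QT, RS

giving chain groups C_0 ≅ Z^5, C_1 ≅ Z^5.

∂_1: C_1 → C_0 maps an edge to its endpoints' difference, ∂[p,q] = q − p. For instance
  ∂QS = S − Q.
This gives a 5×5 integer matrix of rank 4; reducing to Smith normal form yields diagonal entries (1,1,1,1).

Computing H_k = (kernel of ∂_k) / (image of ∂_{k+1}):

  H_0: rank C_0 − rank ∂_1 = 5 − 4 = 1, and the invariant factors of ∂_1 are all 1, so H_0 = Z.
  H_1: rank ker ∂_1 − rank ∂_2 = (5 − 4) − 0 = 1, and there is no ∂_2, so H_1 = Z.

As a check, the Euler characteristic is 5 − 5 = 0, which agrees with 1 − 1 = 0.
(K is a triangulation of the circle S^1.)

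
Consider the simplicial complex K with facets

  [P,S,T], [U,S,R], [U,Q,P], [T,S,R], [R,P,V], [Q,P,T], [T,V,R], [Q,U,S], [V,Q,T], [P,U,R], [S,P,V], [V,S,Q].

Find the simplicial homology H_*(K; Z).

Order the vertices as P < Q < R < S < T < U < V. Listing each simplex with vertices in this order, K has dimension 2 with simplices:

  0-simplices (7): P, Q, R, S, T, U, V
  1-simplices (18): PQ, PR, PS, PT, PU, PV, QS, QT, QU, QV, RS, RT, RU, RV, ST, SU, SV, TV
  2-simplices (12): PQT, PQU, PRU, PRV, PST, PSV, QSU, QSV, QTV, RST, RSU, RTV

Hence C_0 ≅ Z^7, C_1 ≅ Z^18, C_2 ≅ Z^12.

∂_1: C_1 → C_0 is given by ∂[p,q] = [q] − [p]. For instance
  ∂RT = T − R.
As a 7×18 matrix over Z this has rank 6, with invariant factors (1,1,1,1,1,1).

Boundary ∂_2: C_2 → C_1 acts by ∂[p,q,r] = [q,r] − [p,r] + [p,q]. For instance
  ∂RTV = TV − RV + RT,
  ∂RSU = SU − RU + RS.
The resulting 18×12 matrix has rank 12, and its Smith normal form has invariant factors (1,1,1,1,1,1,1,1,1,1,1,2).

Now H_k = ker ∂_k / im ∂_{k+1}, so:

  H_0: rank C_0 − rank ∂_1 = 7 − 6 = 1, and the invariant factors of ∂_1 are all 1, so H_0 = Z.
  H_1: rank ker ∂_1 − rank ∂_2 = (18 − 6) − 12 = 0, and ∂_2 has invariant factor 2 > 1, so H_1 = Z/2.
  H_2: rank ker ∂_2 − rank ∂_3 = (12 − 12) − 0 = 0, and there is no ∂_3, so H_2 = 0.

As a check, the Euler characteristic is 7 − 18 + 12 = 1, which agrees with 1 − 0 + 0 = 1.

H_0 ≅ Z,  H_1 ≅ Z/2,  H_2 = 0.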